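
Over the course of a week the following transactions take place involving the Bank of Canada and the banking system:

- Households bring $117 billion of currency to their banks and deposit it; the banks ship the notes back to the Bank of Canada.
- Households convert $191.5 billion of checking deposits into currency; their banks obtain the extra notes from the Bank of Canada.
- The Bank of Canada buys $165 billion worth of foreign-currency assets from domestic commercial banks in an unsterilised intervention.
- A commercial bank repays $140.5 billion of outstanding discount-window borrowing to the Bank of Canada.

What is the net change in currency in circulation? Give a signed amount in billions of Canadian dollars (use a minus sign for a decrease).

Currency deposit $117 billion: notes return to the central bank → −$117B.
Currency withdrawal $191.5 billion: notes leave the central bank → +$191.5B.
FX purchase $165 billion: no currency enters or leaves circulation → 0.
Discount-window repayment $140.5 billion: no currency enters or leaves circulation → 0.
Net: −117 + 191.5 + 0 + 0 = +$74.5 billion.

+$74.5 billion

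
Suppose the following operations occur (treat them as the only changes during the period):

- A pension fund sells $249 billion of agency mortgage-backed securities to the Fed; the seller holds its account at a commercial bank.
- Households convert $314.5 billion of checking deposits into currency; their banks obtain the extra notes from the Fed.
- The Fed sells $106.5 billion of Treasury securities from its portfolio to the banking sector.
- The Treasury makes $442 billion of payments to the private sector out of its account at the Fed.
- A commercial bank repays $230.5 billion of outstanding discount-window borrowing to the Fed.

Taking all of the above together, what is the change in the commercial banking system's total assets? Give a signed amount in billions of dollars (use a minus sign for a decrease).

Asset purchase (from non-banks) $249 billion: bank balance sheets expand → +$249B.
Currency withdrawal $314.5 billion: bank balance sheets shrink → −$314.5B.
OMO sale (to banks) $106.5 billion: just an asset swap on bank balance sheets → 0.
Government spending $442 billion: bank balance sheets expand → +$442B.
Discount-window repayment $230.5 billion: bank balance sheets shrink → −$230.5B.
Net: 249 − 314.5 + 0 + 442 − 230.5 = +$146 billion.

+$146 billion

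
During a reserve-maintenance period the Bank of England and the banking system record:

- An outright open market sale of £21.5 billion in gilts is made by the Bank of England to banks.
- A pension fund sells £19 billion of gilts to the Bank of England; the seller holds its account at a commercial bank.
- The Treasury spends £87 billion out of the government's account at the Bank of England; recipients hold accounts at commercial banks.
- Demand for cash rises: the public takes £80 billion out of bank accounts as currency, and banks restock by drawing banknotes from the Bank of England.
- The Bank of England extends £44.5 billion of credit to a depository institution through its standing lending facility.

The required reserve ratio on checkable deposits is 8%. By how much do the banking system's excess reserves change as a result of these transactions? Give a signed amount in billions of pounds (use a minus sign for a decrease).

OMO sale (to banks) £21.5 billion: reserves −£21.5B, deposits 0.
Asset purchase (from non-banks) £19 billion: reserves +£19B, deposits +£19B.
Government spending £87 billion: reserves +£87B, deposits +£87B.
Currency withdrawal £80 billion: reserves −£80B, deposits −£80B.
Discount-window loan £44.5 billion: reserves +£44.5B, deposits 0.
Totals: Δreserves = +£49B, Δdeposits = +£26B.
Δrequired reserves = 8% × +£26B = +£2.08B.
Δexcess reserves = Δreserves − Δrequired = +£49B − (+£2.08B) = +£46.92 billion.

+£46.92 billion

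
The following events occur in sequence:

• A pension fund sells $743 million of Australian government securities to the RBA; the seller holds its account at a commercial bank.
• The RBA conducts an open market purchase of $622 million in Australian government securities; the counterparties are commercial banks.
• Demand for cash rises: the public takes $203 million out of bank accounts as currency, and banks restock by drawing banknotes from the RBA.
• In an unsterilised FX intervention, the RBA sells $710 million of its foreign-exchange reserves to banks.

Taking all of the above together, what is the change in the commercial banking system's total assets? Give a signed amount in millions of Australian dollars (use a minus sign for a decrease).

Asset purchase (from non-banks) $743 million: bank balance sheets expand → +$743M.
OMO purchase (from banks) $622 million: just an asset swap on bank balance sheets → 0.
Currency withdrawal $203 million: bank balance sheets shrink → −$203M.
FX sale $710 million: just an asset swap on bank balance sheets → 0.
Net: 743 + 0 − 203 + 0 = +$540 million.

+$540 million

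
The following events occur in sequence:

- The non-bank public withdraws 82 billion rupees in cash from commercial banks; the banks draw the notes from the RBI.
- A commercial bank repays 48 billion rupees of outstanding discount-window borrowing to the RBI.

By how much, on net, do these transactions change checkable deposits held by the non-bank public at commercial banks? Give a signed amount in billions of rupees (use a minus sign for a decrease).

Currency withdrawal 82 billion rupees: non-bank counterparties' bank balances fall → −82B.
Discount-window repayment 48 billion rupees: the counterparty is a bank, so public deposits are unchanged → 0.
Net: −82 + 0 = -82 billion.

-82 billion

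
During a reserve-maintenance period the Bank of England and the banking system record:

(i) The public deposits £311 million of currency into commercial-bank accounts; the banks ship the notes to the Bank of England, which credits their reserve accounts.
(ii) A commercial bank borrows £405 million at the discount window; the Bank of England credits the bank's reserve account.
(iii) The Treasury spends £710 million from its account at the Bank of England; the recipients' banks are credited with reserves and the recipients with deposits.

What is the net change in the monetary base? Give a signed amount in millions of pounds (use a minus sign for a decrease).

+£1115 million

Bank of England balance sheet:
  Assets:      Loans to banks +£405M
  Liabilities: Bank reserves +£1426M, Currency in circulation −£311M, Government deposits −£710M
Monetary base = currency + reserves: −£311M + (+£1426M) = +£1115 million.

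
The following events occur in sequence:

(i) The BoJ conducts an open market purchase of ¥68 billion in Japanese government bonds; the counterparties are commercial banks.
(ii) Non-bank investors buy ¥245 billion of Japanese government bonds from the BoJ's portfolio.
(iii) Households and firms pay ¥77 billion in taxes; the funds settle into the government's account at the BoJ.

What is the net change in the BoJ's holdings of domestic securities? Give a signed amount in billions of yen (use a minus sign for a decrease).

BoJ balance sheet:
  Assets:      Securities −¥177B
  Liabilities: Bank reserves −¥254B, Government deposits +¥77B
Commercial banking system:
  Assets:      Reserves at CB −¥254B, Securities −¥68B
  Liabilities: Checkable deposits −¥322B
So the change in the BoJ's holdings of domestic securities is -¥177 billion.

-¥177 billion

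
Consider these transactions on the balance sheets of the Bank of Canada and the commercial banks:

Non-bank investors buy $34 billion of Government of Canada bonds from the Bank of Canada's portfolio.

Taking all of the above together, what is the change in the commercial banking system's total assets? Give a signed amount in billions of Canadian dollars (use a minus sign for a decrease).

Bank of Canada balance sheet:
  Assets:      Securities −$34B
  Liabilities: Bank reserves −$34B
Commercial banking system:
  Assets:      Reserves at CB −$34B
  Liabilities: Checkable deposits −$34B
Change in total bank assets = -$34 billion.

-$34 billion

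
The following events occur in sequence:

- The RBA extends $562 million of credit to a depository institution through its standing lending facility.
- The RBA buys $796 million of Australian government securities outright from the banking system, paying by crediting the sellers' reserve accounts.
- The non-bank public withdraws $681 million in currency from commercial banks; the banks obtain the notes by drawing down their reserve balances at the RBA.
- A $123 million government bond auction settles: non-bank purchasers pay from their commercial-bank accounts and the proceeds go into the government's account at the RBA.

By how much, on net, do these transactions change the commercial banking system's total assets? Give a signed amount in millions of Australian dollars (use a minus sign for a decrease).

-$242 million

Discount-window loan $562 million: bank balance sheets expand → +$562M.
OMO purchase (from banks) $796 million: just an asset swap on bank balance sheets → 0.
Currency withdrawal $681 million: bank balance sheets shrink → −$681M.
Government account inflow $123 million: bank balance sheets shrink → −$123M.
Net: 562 + 0 − 681 − 123 = -$242 million.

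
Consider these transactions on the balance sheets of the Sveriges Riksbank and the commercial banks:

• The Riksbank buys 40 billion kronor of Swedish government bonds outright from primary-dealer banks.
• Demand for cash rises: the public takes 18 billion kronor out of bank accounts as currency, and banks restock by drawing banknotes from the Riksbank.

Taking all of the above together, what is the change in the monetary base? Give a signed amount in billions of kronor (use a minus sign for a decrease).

OMO purchase (from banks) 40 billion kronor: Riksbank balance sheet expands → +40B.
Currency withdrawal 18 billion kronor: just a shift between currency and reserves — both are base money → 0.
Net: 40 + 0 = +40 billion.

+40 billion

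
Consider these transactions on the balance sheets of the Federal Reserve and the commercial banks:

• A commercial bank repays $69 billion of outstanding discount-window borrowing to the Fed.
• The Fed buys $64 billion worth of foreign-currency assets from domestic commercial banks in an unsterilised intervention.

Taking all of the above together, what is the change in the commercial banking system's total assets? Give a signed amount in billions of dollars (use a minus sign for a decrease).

Fed balance sheet:
  Assets:      Loans to banks −$69B, Foreign assets +$64B
  Liabilities: Bank reserves −$5B
Commercial banking system:
  Assets:      Reserves at CB −$5B, Foreign assets −$64B
  Liabilities: Borrowings from CB −$69B
Change in total bank assets = -$69 billion.

-$69 billion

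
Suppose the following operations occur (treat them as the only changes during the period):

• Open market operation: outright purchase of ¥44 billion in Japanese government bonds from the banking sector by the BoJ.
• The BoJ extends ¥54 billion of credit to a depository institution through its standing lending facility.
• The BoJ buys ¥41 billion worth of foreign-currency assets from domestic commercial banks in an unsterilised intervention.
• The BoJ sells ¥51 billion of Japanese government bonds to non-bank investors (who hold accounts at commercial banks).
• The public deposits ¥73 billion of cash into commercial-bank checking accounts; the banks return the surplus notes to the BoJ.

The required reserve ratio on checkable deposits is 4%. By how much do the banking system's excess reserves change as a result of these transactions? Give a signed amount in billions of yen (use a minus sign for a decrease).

OMO purchase (from banks) ¥44 billion: reserves +¥44B, deposits 0.
Discount-window loan ¥54 billion: reserves +¥54B, deposits 0.
FX purchase ¥41 billion: reserves +¥41B, deposits 0.
Asset sale (to non-banks) ¥51 billion: reserves −¥51B, deposits −¥51B.
Currency deposit ¥73 billion: reserves +¥73B, deposits +¥73B.
Totals: Δreserves = +¥161B, Δdeposits = +¥22B.
Δrequired reserves = 4% × +¥22B = +¥0.88B.
Δexcess reserves = Δreserves − Δrequired = +¥161B − (+¥0.88B) = +¥160.12 billion.

+¥160.12 billion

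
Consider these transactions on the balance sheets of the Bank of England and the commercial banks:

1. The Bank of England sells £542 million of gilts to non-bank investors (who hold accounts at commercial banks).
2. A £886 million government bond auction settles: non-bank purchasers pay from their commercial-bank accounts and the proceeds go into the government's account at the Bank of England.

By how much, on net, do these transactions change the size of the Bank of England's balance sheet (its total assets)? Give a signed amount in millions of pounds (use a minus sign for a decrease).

Bank of England balance sheet:
  Assets:      Securities −£542M
  Liabilities: Bank reserves −£1428M, Government deposits +£886M
Commercial banking system:
  Assets:      Reserves at CB −£1428M
  Liabilities: Checkable deposits −£1428M
Change in total Bank of England assets = -£542 million.

-£542 million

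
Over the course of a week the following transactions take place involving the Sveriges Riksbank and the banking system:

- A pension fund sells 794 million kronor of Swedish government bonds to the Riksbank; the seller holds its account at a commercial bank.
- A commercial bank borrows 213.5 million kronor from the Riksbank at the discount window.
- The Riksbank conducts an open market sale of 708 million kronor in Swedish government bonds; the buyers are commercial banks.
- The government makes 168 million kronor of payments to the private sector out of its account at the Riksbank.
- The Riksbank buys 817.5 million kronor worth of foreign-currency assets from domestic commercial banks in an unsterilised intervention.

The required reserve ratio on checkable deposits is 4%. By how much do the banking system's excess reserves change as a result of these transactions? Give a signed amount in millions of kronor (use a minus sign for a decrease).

+1246.52 million

Asset purchase (from non-banks) 794 million kronor: reserves +794M, deposits +794M.
Discount-window loan 213.5 million kronor: reserves +213.5M, deposits 0.
OMO sale (to banks) 708 million kronor: reserves −708M, deposits 0.
Government spending 168 million kronor: reserves +168M, deposits +168M.
FX purchase 817.5 million kronor: reserves +817.5M, deposits 0.
Totals: Δreserves = +1285M, Δdeposits = +962M.
Δrequired reserves = 4% × +962M = +38.48M.
Δexcess reserves = Δreserves − Δrequired = +1285M − (+38.48M) = +1246.52 million.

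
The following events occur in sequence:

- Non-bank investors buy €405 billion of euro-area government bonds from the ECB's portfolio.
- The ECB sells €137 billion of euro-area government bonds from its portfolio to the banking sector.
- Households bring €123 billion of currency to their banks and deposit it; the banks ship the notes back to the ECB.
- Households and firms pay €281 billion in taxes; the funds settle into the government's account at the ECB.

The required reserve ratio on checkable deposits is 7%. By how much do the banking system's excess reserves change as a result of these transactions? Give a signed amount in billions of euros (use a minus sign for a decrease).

Asset sale (to non-banks) €405 billion: reserves −€405B, deposits −€405B.
OMO sale (to banks) €137 billion: reserves −€137B, deposits 0.
Currency deposit €123 billion: reserves +€123B, deposits +€123B.
Government account inflow €281 billion: reserves −€281B, deposits −€281B.
Totals: Δreserves = −€700B, Δdeposits = −€563B.
Δrequired reserves = 7% × −€563B = −€39.41B.
Δexcess reserves = Δreserves − Δrequired = −€700B − (−€39.41B) = -€660.59 billion.

-€660.59 billion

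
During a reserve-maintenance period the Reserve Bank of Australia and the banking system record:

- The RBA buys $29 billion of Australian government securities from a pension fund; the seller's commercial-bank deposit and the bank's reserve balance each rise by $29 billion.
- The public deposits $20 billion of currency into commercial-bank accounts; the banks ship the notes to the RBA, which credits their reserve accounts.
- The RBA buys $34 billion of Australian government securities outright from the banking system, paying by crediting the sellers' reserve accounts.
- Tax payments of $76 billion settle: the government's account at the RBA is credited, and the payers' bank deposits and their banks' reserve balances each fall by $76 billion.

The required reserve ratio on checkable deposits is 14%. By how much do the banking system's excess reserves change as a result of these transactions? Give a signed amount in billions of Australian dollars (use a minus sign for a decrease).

+$10.78 billion

Asset purchase (from non-banks) $29 billion: reserves +$29B, deposits +$29B.
Currency deposit $20 billion: reserves +$20B, deposits +$20B.
OMO purchase (from banks) $34 billion: reserves +$34B, deposits 0.
Government account inflow $76 billion: reserves −$76B, deposits −$76B.
Totals: Δreserves = +$7B, Δdeposits = −$27B.
Δrequired reserves = 14% × −$27B = −$3.78B.
Δexcess reserves = Δreserves − Δrequired = +$7B − (−$3.78B) = +$10.78 billion.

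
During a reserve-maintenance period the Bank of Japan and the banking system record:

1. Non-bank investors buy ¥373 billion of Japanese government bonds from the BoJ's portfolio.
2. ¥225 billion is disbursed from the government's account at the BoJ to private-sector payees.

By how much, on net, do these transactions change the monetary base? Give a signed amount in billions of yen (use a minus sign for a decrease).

-¥148 billion

Asset sale (to non-banks) ¥373 billion: BoJ balance sheet contracts → −¥373B.
Government spending ¥225 billion: a non-base liability converts back to reserves → +¥225B.
Net: −373 + 225 = -¥148 billion.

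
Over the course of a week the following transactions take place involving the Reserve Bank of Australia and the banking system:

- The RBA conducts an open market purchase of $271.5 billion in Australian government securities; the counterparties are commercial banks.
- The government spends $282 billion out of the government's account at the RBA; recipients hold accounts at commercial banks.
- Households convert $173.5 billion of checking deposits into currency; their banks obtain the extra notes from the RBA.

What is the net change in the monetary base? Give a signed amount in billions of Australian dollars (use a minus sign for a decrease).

OMO purchase (from banks) $271.5 billion: RBA balance sheet expands → +$271.5B.
Government spending $282 billion: a non-base liability converts back to reserves → +$282B.
Currency withdrawal $173.5 billion: just a shift between currency and reserves — both are base money → 0.
Net: 271.5 + 282 + 0 = +$553.5 billion.

+$553.5 billion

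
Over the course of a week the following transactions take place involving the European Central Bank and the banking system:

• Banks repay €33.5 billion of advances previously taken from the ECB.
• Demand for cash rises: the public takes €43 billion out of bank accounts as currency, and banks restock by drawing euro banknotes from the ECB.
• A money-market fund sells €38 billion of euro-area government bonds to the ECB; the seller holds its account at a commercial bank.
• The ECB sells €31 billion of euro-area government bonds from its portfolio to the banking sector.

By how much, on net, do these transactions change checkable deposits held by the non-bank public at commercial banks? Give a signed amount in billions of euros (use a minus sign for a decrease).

-€5 billion

Discount-window repayment €33.5 billion: the counterparty is a bank, so public deposits are unchanged → 0.
Currency withdrawal €43 billion: non-bank counterparties' bank balances fall → −€43B.
Asset purchase (from non-banks) €38 billion: non-bank counterparties' bank balances rise → +€38B.
OMO sale (to banks) €31 billion: the counterparty is a bank, so public deposits are unchanged → 0.
Net: 0 − 43 + 38 + 0 = -€5 billion.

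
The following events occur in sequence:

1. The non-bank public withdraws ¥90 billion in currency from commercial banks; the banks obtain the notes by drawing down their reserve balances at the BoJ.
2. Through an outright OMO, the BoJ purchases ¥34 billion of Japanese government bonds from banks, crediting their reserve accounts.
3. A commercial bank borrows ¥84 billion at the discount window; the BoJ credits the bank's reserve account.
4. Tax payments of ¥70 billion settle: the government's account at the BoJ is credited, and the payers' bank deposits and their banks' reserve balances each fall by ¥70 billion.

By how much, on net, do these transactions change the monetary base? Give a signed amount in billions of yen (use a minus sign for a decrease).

+¥48 billion

Currency withdrawal ¥90 billion: just a shift between currency and reserves — both are base money → 0.
OMO purchase (from banks) ¥34 billion: BoJ balance sheet expands → +¥34B.
Discount-window loan ¥84 billion: BoJ balance sheet expands → +¥84B.
Government account inflow ¥70 billion: reserves shift to a non-base liability → −¥70B.
Net: 0 + 34 + 84 − 70 = +¥48 billion.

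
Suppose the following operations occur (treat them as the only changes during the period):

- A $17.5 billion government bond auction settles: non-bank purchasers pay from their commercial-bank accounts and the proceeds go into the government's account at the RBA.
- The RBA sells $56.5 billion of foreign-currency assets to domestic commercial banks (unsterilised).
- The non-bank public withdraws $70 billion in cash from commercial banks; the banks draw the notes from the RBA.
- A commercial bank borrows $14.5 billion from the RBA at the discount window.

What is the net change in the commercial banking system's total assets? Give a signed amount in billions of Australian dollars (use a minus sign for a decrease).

-$73 billion

RBA balance sheet:
  Assets:      Loans to banks +$14.5B, Foreign assets −$56.5B
  Liabilities: Bank reserves −$129.5B, Currency in circulation +$70B, Government deposits +$17.5B
Commercial banking system:
  Assets:      Reserves at CB −$129.5B, Foreign assets +$56.5B
  Liabilities: Checkable deposits −$87.5B, Borrowings from CB +$14.5B
Change in total bank assets = -$73 billion.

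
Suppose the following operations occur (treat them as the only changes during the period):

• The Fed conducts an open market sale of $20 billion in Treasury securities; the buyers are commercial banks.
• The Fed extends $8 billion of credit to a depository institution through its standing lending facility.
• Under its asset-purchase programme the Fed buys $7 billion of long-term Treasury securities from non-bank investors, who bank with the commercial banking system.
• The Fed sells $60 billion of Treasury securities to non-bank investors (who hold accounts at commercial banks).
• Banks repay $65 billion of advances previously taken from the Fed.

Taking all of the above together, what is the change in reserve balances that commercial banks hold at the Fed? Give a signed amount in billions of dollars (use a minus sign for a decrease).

-$130 billion

Fed balance sheet:
  Assets:      Securities −$73B, Loans to banks −$57B
  Liabilities: Bank reserves −$130B
So the change in reserve balances that commercial banks hold at the Fed is -$130 billion.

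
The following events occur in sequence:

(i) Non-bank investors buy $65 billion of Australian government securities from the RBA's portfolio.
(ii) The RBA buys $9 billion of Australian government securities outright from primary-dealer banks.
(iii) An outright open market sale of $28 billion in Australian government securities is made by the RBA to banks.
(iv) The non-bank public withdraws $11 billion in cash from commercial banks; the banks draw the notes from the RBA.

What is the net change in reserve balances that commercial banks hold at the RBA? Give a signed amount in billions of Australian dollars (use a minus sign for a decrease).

Asset sale (to non-banks) $65 billion: the non-bank buyers' banks settle from reserves → −$65B.
OMO purchase (from banks) $9 billion: the RBA pays by crediting reserve accounts → +$9B.
OMO sale (to banks) $28 billion: the buying banks pay out of their reserve balances → −$28B.
Currency withdrawal $11 billion: banks swap reserves for currency → −$11B.
Net: −65 + 9 − 28 − 11 = -$95 billion.

-$95 billion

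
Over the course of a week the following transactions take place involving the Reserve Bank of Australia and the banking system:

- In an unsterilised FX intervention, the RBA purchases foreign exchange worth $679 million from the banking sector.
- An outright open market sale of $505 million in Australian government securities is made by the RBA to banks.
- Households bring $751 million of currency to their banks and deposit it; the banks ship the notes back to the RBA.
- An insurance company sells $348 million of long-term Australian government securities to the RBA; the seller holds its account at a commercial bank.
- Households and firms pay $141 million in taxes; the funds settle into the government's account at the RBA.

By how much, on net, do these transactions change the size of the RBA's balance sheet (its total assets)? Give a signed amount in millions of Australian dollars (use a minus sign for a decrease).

+$522 million

FX purchase $679 million: an RBA asset is acquired → +$679M.
OMO sale (to banks) $505 million: an RBA asset is shed → −$505M.
Currency deposit $751 million: only the composition of liabilities changes → 0.
Asset purchase (from non-banks) $348 million: an RBA asset is acquired → +$348M.
Government account inflow $141 million: only the composition of liabilities changes → 0.
Net: 679 − 505 + 0 + 348 + 0 = +$522 million.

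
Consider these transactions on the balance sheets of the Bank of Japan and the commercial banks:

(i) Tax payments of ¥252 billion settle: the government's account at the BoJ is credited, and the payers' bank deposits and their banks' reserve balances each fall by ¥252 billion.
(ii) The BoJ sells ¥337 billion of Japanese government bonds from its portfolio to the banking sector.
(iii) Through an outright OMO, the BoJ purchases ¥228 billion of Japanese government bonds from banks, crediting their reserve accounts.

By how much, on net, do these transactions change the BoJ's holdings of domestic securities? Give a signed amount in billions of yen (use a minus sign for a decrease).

Government account inflow ¥252 billion: the BoJ's securities portfolio is untouched → 0.
OMO sale (to banks) ¥337 billion: securities removed from the BoJ's portfolio → −¥337B.
OMO purchase (from banks) ¥228 billion: securities added to the BoJ's portfolio → +¥228B.
Net: 0 − 337 + 228 = -¥109 billion.

-¥109 billion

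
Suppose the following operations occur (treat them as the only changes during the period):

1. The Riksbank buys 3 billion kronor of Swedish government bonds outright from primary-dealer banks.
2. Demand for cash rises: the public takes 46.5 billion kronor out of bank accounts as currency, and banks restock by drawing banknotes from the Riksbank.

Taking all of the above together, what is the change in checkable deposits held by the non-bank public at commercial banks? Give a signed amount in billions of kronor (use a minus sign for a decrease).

Riksbank balance sheet:
  Assets:      Securities +3B
  Liabilities: Bank reserves −43.5B, Currency in circulation +46.5B
Commercial banking system:
  Assets:      Reserves at CB −43.5B, Securities −3B
  Liabilities: Checkable deposits −46.5B
So the change in checkable deposits held by the non-bank public at commercial banks is -46.5 billion.

-46.5 billion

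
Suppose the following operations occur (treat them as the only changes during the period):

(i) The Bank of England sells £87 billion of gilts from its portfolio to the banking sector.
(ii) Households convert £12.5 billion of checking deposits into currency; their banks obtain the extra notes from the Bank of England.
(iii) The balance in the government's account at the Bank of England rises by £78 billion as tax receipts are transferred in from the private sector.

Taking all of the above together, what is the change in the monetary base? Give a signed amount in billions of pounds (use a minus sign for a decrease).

Bank of England balance sheet:
  Assets:      Securities −£87B
  Liabilities: Bank reserves −£177.5B, Currency in circulation +£12.5B, Government deposits +£78B
Monetary base = currency + reserves: +£12.5B + (−£177.5B) = -£165 billion.

-£165 billion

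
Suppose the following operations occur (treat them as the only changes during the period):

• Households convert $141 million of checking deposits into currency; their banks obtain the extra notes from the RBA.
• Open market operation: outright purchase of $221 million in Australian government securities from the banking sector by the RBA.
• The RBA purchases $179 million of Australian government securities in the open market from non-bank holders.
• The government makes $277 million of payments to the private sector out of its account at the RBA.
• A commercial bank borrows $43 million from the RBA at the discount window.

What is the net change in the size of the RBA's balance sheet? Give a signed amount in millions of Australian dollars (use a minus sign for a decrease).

+$443 million

Currency withdrawal $141 million: only the composition of liabilities changes → 0.
OMO purchase (from banks) $221 million: an RBA asset is acquired → +$221M.
Asset purchase (from non-banks) $179 million: an RBA asset is acquired → +$179M.
Government spending $277 million: only the composition of liabilities changes → 0.
Discount-window loan $43 million: an RBA asset is acquired → +$43M.
Net: 0 + 221 + 179 + 0 + 43 = +$443 million.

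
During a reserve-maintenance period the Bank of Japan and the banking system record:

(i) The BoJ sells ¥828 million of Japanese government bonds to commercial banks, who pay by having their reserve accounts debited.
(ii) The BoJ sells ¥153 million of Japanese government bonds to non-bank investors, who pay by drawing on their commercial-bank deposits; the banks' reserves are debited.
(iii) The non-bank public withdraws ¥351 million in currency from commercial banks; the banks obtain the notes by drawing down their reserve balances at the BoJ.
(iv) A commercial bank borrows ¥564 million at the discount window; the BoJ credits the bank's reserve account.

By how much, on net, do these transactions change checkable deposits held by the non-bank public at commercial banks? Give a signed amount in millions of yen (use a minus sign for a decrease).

-¥504 million

BoJ balance sheet:
  Assets:      Securities −¥981M, Loans to banks +¥564M
  Liabilities: Bank reserves −¥768M, Currency in circulation +¥351M
Commercial banking system:
  Assets:      Reserves at CB −¥768M, Securities +¥828M
  Liabilities: Checkable deposits −¥504M, Borrowings from CB +¥564M
So the change in checkable deposits held by the non-bank public at commercial banks is -¥504 million.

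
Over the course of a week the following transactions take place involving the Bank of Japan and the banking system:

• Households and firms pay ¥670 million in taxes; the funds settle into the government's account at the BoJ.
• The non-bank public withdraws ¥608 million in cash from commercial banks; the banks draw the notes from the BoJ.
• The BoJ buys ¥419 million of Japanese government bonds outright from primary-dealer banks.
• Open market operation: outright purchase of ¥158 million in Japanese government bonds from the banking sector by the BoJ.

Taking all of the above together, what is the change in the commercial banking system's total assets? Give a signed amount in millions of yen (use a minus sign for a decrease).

Government account inflow ¥670 million: bank balance sheets shrink → −¥670M.
Currency withdrawal ¥608 million: bank balance sheets shrink → −¥608M.
OMO purchase (from banks) ¥419 million: just an asset swap on bank balance sheets → 0.
OMO purchase (from banks) ¥158 million: just an asset swap on bank balance sheets → 0.
Net: −670 − 608 + 0 + 0 = -¥1278 million.

-¥1278 million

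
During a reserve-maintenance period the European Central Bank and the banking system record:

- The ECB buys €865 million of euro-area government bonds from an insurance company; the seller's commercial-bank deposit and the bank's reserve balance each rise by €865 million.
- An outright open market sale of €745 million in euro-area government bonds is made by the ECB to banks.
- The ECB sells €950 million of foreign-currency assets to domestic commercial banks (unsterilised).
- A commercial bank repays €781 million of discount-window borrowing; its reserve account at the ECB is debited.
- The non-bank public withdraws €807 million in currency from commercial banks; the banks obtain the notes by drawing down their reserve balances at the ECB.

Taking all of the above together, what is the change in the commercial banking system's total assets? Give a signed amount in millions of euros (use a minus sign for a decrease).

-€723 million

Asset purchase (from non-banks) €865 million: bank balance sheets expand → +€865M.
OMO sale (to banks) €745 million: just an asset swap on bank balance sheets → 0.
FX sale €950 million: just an asset swap on bank balance sheets → 0.
Discount-window repayment €781 million: bank balance sheets shrink → −€781M.
Currency withdrawal €807 million: bank balance sheets shrink → −€807M.
Net: 865 + 0 + 0 − 781 − 807 = -€723 million.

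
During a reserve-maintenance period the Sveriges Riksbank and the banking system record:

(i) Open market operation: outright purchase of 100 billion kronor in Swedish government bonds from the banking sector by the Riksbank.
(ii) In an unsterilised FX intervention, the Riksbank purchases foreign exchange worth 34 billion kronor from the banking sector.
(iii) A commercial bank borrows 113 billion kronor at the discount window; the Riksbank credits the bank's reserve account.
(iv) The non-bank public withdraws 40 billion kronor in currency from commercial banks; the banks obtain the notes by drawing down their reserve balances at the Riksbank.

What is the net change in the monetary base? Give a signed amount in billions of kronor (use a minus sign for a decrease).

OMO purchase (from banks) 100 billion kronor: Riksbank balance sheet expands → +100B.
FX purchase 34 billion kronor: Riksbank balance sheet expands → +34B.
Discount-window loan 113 billion kronor: Riksbank balance sheet expands → +113B.
Currency withdrawal 40 billion kronor: just a shift between currency and reserves — both are base money → 0.
Net: 100 + 34 + 113 + 0 = +247 billion.

+247 billion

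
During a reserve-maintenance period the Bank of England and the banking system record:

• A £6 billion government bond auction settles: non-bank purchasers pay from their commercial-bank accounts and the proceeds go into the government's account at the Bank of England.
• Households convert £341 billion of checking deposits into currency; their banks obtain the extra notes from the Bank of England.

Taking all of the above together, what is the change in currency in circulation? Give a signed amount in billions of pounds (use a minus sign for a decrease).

+£341 billion

Government account inflow £6 billion: no currency enters or leaves circulation → 0.
Currency withdrawal £341 billion: notes leave the central bank → +£341B.
Net: 0 + 341 = +£341 billion.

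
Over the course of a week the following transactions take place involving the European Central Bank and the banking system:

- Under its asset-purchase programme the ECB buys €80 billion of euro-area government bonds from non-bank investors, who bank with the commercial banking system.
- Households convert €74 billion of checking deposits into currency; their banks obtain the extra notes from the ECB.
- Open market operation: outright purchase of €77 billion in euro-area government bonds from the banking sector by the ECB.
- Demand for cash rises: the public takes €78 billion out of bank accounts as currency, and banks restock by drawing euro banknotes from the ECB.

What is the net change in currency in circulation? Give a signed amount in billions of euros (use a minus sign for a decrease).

Asset purchase (from non-banks) €80 billion: no currency enters or leaves circulation → 0.
Currency withdrawal €74 billion: notes leave the central bank → +€74B.
OMO purchase (from banks) €77 billion: no currency enters or leaves circulation → 0.
Currency withdrawal €78 billion: notes leave the central bank → +€78B.
Net: 0 + 74 + 0 + 78 = +€152 billion.

+€152 billion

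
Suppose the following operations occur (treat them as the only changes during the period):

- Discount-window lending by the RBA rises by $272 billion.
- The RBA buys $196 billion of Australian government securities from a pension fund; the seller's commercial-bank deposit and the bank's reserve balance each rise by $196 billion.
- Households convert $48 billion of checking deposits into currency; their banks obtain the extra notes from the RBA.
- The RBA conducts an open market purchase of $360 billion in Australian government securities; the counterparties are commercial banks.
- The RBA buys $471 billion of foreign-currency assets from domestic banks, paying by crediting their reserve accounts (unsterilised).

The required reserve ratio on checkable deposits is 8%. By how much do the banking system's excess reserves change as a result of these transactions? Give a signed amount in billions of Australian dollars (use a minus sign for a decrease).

+$1239.16 billion

Discount-window loan $272 billion: reserves +$272B, deposits 0.
Asset purchase (from non-banks) $196 billion: reserves +$196B, deposits +$196B.
Currency withdrawal $48 billion: reserves −$48B, deposits −$48B.
OMO purchase (from banks) $360 billion: reserves +$360B, deposits 0.
FX purchase $471 billion: reserves +$471B, deposits 0.
Totals: Δreserves = +$1251B, Δdeposits = +$148B.
Δrequired reserves = 8% × +$148B = +$11.84B.
Δexcess reserves = Δreserves − Δrequired = +$1251B − (+$11.84B) = +$1239.16 billion.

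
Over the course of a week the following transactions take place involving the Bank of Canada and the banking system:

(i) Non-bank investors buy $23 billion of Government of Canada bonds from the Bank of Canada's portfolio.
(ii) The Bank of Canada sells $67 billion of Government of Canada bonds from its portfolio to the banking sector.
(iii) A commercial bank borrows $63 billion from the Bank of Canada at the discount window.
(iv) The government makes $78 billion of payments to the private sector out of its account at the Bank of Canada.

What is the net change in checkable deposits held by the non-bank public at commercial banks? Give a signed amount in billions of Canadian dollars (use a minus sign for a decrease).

+$55 billion

Asset sale (to non-banks) $23 billion: non-bank counterparties' bank balances fall → −$23B.
OMO sale (to banks) $67 billion: the counterparty is a bank, so public deposits are unchanged → 0.
Discount-window loan $63 billion: the counterparty is a bank, so public deposits are unchanged → 0.
Government spending $78 billion: non-bank counterparties' bank balances rise → +$78B.
Net: −23 + 0 + 0 + 78 = +$55 billion.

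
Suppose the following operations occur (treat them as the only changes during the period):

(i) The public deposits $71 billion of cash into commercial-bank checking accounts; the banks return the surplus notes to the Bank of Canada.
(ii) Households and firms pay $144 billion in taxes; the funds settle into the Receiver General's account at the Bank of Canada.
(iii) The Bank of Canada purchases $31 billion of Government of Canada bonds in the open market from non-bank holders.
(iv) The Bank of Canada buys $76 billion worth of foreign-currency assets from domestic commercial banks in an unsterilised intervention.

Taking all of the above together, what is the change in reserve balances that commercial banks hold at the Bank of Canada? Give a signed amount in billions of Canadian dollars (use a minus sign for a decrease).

+$34 billion

Currency deposit $71 billion: returned notes are swapped for reserve credit → +$71B.
Government account inflow $144 billion: funds move from bank reserves into the government account → −$144B.
Asset purchase (from non-banks) $31 billion: the Bank of Canada pays by crediting reserve accounts → +$31B.
FX purchase $76 billion: the Bank of Canada pays by crediting reserve accounts → +$76B.
Net: 71 − 144 + 31 + 76 = +$34 billion.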